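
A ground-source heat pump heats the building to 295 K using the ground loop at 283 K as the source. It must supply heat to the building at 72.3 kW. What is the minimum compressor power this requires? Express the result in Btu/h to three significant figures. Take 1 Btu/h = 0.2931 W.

10000 Btu/h

The reservoir spacing is ΔT = 295 − 283 = 12.00 K.
COP_Carnot = T_H/ΔT = 295.00/12.00 = 24.58.
Ẇ_min = Q̇/COP_Carnot = 72.30/24.58 = 2.941 kW = 10030 Btu/h.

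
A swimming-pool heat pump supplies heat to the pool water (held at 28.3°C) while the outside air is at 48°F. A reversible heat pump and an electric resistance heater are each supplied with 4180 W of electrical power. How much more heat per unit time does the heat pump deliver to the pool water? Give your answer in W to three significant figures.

60700 W

In absolute terms T_C = 282.04 K and T_H = 301.45 K, so ΔT = 19.41 K.
COP_Carnot = T_H/ΔT = 301.45/19.41 = 15.53.
The heat pump delivers Q̇_H = COP × Ẇ = 64910 W; the resistance heater delivers Ẇ = 4180 W.
Extra = (COP − 1)·Ẇ = 60730 W.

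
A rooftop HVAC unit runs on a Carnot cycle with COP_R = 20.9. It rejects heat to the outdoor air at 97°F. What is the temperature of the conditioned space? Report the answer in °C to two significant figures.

For a Carnot refrigerator COP_R = T_C/(T_H − T_C), so T_C = COP·T_H/(1 + COP).
With T_H = 309.26 K, T_C = 20.9 × 309.26/21.90 = 295.14 K.
Converting, 295.14 K = 21.99°C.

22 °C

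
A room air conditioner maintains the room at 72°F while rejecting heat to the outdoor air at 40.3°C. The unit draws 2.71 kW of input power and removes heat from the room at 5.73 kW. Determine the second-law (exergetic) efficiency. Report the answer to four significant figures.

COP_actual = Q̇_C/Ẇ = 5.730/2.710 = 2.114.
In absolute terms T_C = 295.37 K and T_H = 313.45 K, so ΔT = 18.08 K.
COP_Carnot = T_C/ΔT = 295.37/18.08 = 16.34.
η_II = COP_actual/COP_Carnot = 2.114/16.34 = 0.1294.

0.1294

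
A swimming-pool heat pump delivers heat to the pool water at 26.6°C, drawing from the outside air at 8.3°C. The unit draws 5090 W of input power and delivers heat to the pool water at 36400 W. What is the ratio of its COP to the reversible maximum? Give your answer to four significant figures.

COP_actual = Q̇_H/Ẇ = 36400/5090 = 7.151.
In absolute terms T_C = 281.45 K and T_H = 299.75 K, so ΔT = 18.30 K.
COP_Carnot = T_H/ΔT = 299.75/18.30 = 16.38.
η_II = COP_actual/COP_Carnot = 7.151/16.38 = 0.4366.

0.4366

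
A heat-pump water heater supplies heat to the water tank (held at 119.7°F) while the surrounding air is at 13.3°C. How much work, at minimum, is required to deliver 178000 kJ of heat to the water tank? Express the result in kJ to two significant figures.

In absolute terms T_C = 286.45 K and T_H = 321.87 K, so ΔT = 35.42 K.
The reversible limit is COP_HP = T_H/ΔT = 9.087, so W_min = Q_H/COP = Q_H·ΔT/T_H.
W_min = 178000 × 35.42/321.87 = 19590 kJ.

20000 kJ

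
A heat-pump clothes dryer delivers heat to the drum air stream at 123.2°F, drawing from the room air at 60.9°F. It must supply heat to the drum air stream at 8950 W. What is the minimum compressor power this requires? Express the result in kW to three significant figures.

In absolute terms T_C = 289.21 K and T_H = 323.82 K, so ΔT = 34.61 K.
COP_Carnot = T_H/ΔT = 323.82/34.61 = 9.356.
Ẇ_min = Q̇/COP_Carnot = 8950/9.356 = 956.6 W = 0.9566 kW.

0.957 kW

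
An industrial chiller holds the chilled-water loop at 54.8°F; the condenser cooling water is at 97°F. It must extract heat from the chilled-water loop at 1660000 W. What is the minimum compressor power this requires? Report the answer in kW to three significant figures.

136 kW

In absolute terms T_C = 285.82 K and T_H = 309.26 K, so ΔT = 23.44 K.
COP_Carnot = T_C/ΔT = 285.82/23.44 = 12.19.
Ẇ_min = Q̇/COP_Carnot = 1660000/12.19 = 136200 W = 136.2 kW.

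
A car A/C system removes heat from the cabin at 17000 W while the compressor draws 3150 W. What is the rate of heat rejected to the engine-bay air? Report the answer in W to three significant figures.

20200 W

For a cyclic device the first law requires Q̇_H = Q̇_C + Ẇ.
Q̇_H = Q̇_C + Ẇ = 20150 W.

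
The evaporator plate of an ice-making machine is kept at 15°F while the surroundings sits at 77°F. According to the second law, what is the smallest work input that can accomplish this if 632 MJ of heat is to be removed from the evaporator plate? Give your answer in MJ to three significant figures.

In absolute terms T_C = 263.71 K and T_H = 298.15 K, so ΔT = 34.44 K.
The reversible limit is COP_R = T_C/ΔT = 7.656, so W_min = Q_C/COP = Q_C·ΔT/T_C.
W_min = 632.0 × 34.44/263.71 = 82.55 MJ.

82.5 MJ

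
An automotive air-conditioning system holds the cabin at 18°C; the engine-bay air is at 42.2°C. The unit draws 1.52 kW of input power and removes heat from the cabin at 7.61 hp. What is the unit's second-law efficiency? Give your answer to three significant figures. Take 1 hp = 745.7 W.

0.310

Converting, Q̇_C = 7.610 hp = 5.675 kW, so COP_actual = Q̇_C/Ẇ = 5.675/1.520 = 3.733.
In absolute terms T_C = 291.15 K and T_H = 315.35 K, so ΔT = 24.20 K.
COP_Carnot = T_C/ΔT = 291.15/24.20 = 12.03.
η_II = COP_actual/COP_Carnot = 3.733/12.03 = 0.3103.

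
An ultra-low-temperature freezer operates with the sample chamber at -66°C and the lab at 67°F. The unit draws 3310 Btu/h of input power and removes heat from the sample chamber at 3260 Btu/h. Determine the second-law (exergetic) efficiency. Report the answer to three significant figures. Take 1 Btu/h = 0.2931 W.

COP_actual = Q̇_C/Ẇ = 3260/3310 = 0.9849.
In absolute terms T_C = 207.15 K and T_H = 292.59 K, so ΔT = 85.44 K.
COP_Carnot = T_C/ΔT = 207.15/85.44 = 2.424.
η_II = COP_actual/COP_Carnot = 0.9849/2.424 = 0.4062.

0.406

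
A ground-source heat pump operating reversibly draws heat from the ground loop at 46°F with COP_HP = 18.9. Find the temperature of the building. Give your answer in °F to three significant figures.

COP_HP = T_H/(T_H − T_C) rearranges to T_H = COP·T_C/(COP − 1).
With T_C = 280.93 K, T_H = 18.9 × 280.93/17.90 = 296.62 K.
Converting, 296.62 K = 74.25°F.

74.2 °F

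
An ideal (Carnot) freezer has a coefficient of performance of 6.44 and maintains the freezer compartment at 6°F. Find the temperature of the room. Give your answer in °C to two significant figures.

COP_R = T_C/(T_H − T_C) gives T_H − T_C = T_C/COP.
With T_C = 258.71 K, T_H = 258.71 × (1 + 1/6.44) = 298.88 K.
Converting, 298.88 K = 25.73°C.

26 °C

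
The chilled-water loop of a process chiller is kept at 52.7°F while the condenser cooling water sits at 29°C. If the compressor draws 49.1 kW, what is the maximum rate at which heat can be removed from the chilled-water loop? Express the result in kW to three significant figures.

In absolute terms T_C = 284.65 K and T_H = 302.15 K, so ΔT = 17.50 K.
COP_Carnot = T_C/ΔT = 284.65/17.50 = 16.27.
Q̇_max = COP_Carnot × Ẇ = 16.27 × 49.10 kW = 798.6 kW.

799 kW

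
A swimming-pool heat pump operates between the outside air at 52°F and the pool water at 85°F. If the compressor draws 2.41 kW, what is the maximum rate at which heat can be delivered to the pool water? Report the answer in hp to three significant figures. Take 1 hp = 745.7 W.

53.3 hp

In absolute terms T_C = 284.26 K and T_H = 302.59 K, so ΔT = 18.33 K.
COP_Carnot = T_H/ΔT = 302.59/18.33 = 16.51.
Q̇_max = COP_Carnot × Ẇ = 16.51 × 2.410 kW = 39.78 kW = 53.34 hp.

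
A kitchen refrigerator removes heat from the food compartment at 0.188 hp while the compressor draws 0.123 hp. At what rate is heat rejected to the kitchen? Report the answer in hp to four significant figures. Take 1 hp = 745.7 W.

For a cyclic device the first law requires Q̇_H = Q̇_C + Ẇ.
Q̇_H = Q̇_C + Ẇ = 0.3110 hp.

0.3110 hp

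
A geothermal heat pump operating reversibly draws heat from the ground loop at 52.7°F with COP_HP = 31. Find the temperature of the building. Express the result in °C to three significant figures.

21.0 °C

COP_HP = T_H/(T_H − T_C) rearranges to T_H = COP·T_C/(COP − 1).
With T_C = 284.65 K, T_H = 31 × 284.65/30.00 = 294.14 K.
Converting, 294.14 K = 20.99°C.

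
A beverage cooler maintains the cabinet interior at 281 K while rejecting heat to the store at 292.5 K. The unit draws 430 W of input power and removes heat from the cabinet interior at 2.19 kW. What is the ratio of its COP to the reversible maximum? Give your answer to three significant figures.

0.208

Converting, Q̇_C = 2.190 kW = 2190 W, so COP_actual = Q̇_C/Ẇ = 2190/430.0 = 5.093.
The reservoir spacing is ΔT = 292.5 − 281 = 11.50 K.
COP_Carnot = T_C/ΔT = 281.00/11.50 = 24.43.
η_II = COP_actual/COP_Carnot = 5.093/24.43 = 0.2084.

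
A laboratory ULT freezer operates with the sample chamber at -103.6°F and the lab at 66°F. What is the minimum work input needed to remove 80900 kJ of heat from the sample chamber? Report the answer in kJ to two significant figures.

In absolute terms T_C = 197.82 K and T_H = 292.04 K, so ΔT = 94.22 K.
The reversible limit is COP_R = T_C/ΔT = 2.099, so W_min = Q_C/COP = Q_C·ΔT/T_C.
W_min = 80900 × 94.22/197.82 = 38530 kJ.

39000 kJ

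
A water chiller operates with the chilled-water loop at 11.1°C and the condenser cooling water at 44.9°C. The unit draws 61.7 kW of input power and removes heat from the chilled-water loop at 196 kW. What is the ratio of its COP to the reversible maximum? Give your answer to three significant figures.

0.378

COP_actual = Q̇_C/Ẇ = 196.0/61.70 = 3.177.
In absolute terms T_C = 284.25 K and T_H = 318.05 K, so ΔT = 33.80 K.
COP_Carnot = T_C/ΔT = 284.25/33.80 = 8.410.
η_II = COP_actual/COP_Carnot = 3.177/8.410 = 0.3777.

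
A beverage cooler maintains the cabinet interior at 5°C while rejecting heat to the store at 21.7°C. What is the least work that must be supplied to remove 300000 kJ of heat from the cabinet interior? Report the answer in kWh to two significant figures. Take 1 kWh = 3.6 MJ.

5.0 kWh

In absolute terms T_C = 278.15 K and T_H = 294.85 K, so ΔT = 16.70 K.
The reversible limit is COP_R = T_C/ΔT = 16.66, so W_min = Q_C/COP = Q_C·ΔT/T_C.
W_min = 300000 × 16.70/278.15 = 18010 kJ = 5.003 kWh.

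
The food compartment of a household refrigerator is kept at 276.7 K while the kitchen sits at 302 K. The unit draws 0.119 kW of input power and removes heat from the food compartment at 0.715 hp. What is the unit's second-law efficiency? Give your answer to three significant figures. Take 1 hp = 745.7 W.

0.410

Converting, Q̇_C = 0.7150 hp = 0.5332 kW, so COP_actual = Q̇_C/Ẇ = 0.5332/0.1190 = 4.480.
The reservoir spacing is ΔT = 302 − 276.7 = 25.30 K.
COP_Carnot = T_C/ΔT = 276.70/25.30 = 10.94.
η_II = COP_actual/COP_Carnot = 4.480/10.94 = 0.4097.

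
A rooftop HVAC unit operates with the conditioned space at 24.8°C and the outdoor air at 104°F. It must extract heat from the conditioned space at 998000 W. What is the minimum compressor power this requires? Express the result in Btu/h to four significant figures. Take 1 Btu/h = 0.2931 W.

In absolute terms T_C = 297.95 K and T_H = 313.15 K, so ΔT = 15.20 K.
COP_Carnot = T_C/ΔT = 297.95/15.20 = 19.60.
Ẇ_min = Q̇/COP_Carnot = 998000/19.60 = 50910 W = 173700 Btu/h.

173700 Btu/h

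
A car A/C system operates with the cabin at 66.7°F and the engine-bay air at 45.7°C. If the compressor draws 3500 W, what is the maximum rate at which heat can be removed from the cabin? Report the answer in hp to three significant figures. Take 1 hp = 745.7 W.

51.9 hp

In absolute terms T_C = 292.43 K and T_H = 318.85 K, so ΔT = 26.42 K.
COP_Carnot = T_C/ΔT = 292.43/26.42 = 11.07.
Q̇_max = COP_Carnot × Ẇ = 11.07 × 3500 W = 38740 W = 51.95 hp.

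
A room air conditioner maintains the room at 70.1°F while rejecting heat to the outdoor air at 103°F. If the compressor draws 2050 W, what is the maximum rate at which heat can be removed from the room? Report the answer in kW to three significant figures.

In absolute terms T_C = 294.32 K and T_H = 312.59 K, so ΔT = 18.28 K.
COP_Carnot = T_C/ΔT = 294.32/18.28 = 16.10.
Q̇_max = COP_Carnot × Ẇ = 16.10 × 2050 W = 33010 W = 33.01 kW.

33.0 kW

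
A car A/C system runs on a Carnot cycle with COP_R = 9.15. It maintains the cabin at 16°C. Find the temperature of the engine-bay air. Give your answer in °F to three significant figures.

118 °F

COP_R = T_C/(T_H − T_C) gives T_H − T_C = T_C/COP.
With T_C = 289.15 K, T_H = 289.15 × (1 + 1/9.15) = 320.75 K.
Converting, 320.75 K = 117.68°F.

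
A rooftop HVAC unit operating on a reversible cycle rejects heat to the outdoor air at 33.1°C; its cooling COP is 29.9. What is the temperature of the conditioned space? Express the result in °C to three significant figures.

For a Carnot refrigerator COP_R = T_C/(T_H − T_C), so T_C = COP·T_H/(1 + COP).
With T_H = 306.25 K, T_C = 29.9 × 306.25/30.90 = 296.34 K.
Converting, 296.34 K = 23.19°C.

23.2 °C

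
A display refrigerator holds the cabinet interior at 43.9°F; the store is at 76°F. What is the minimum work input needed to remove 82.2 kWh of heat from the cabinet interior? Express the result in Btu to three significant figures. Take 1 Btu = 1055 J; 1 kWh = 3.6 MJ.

17900 Btu

In absolute terms T_C = 279.76 K and T_H = 297.59 K, so ΔT = 17.83 K.
The reversible limit is COP_R = T_C/ΔT = 15.69, so W_min = Q_C/COP = Q_C·ΔT/T_C.
W_min = 82.20 × 17.83/279.76 = 5.240 kWh = 17880 Btu.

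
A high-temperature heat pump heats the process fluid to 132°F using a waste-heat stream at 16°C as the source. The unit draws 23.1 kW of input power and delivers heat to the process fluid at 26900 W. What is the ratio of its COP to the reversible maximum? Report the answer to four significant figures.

0.1401

Converting, Q̇_H = 26900 W = 26.90 kW, so COP_actual = Q̇_H/Ẇ = 26.90/23.10 = 1.165.
In absolute terms T_C = 289.15 K and T_H = 328.71 K, so ΔT = 39.56 K.
COP_Carnot = T_H/ΔT = 328.71/39.56 = 8.310.
η_II = COP_actual/COP_Carnot = 1.165/8.310 = 0.1401.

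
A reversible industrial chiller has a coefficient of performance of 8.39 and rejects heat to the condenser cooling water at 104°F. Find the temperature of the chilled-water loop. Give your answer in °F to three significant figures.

44.0 °F

For a Carnot refrigerator COP_R = T_C/(T_H − T_C), so T_C = COP·T_H/(1 + COP).
With T_H = 313.15 K, T_C = 8.39 × 313.15/9.390 = 279.80 K.
Converting, 279.80 K = 43.97°F.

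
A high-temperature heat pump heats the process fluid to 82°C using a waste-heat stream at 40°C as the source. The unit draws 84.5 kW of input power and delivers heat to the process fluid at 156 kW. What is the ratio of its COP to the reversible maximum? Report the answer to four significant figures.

COP_actual = Q̇_H/Ẇ = 156.0/84.50 = 1.846.
In absolute terms T_C = 313.15 K and T_H = 355.15 K, so ΔT = 42.00 K.
COP_Carnot = T_H/ΔT = 355.15/42.00 = 8.456.
η_II = COP_actual/COP_Carnot = 1.846/8.456 = 0.2183.

0.2183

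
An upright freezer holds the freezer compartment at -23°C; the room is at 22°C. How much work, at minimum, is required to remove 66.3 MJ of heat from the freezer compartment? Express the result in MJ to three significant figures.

In absolute terms T_C = 250.15 K and T_H = 295.15 K, so ΔT = 45.00 K.
The reversible limit is COP_R = T_C/ΔT = 5.559, so W_min = Q_C/COP = Q_C·ΔT/T_C.
W_min = 66.30 × 45.00/250.15 = 11.93 MJ.

11.9 MJ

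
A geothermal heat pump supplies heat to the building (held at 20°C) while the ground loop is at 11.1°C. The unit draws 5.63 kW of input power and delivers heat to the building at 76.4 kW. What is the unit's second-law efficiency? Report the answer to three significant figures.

COP_actual = Q̇_H/Ẇ = 76.40/5.630 = 13.57.
In absolute terms T_C = 284.25 K and T_H = 293.15 K, so ΔT = 8.900 K.
COP_Carnot = T_H/ΔT = 293.15/8.900 = 32.94.
η_II = COP_actual/COP_Carnot = 13.57/32.94 = 0.4120.

0.412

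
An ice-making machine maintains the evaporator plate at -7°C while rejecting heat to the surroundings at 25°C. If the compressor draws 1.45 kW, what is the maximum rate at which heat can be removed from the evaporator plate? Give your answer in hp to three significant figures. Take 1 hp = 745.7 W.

16.2 hp

In absolute terms T_C = 266.15 K and T_H = 298.15 K, so ΔT = 32.00 K.
COP_Carnot = T_C/ΔT = 266.15/32.00 = 8.317.
Q̇_max = COP_Carnot × Ẇ = 8.317 × 1.450 kW = 12.06 kW = 16.17 hp.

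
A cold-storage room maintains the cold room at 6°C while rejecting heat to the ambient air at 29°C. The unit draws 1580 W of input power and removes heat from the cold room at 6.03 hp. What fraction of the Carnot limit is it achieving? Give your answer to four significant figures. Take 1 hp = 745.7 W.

Converting, Q̇_C = 6.030 hp = 4497 W, so COP_actual = Q̇_C/Ẇ = 4497/1580 = 2.846.
In absolute terms T_C = 279.15 K and T_H = 302.15 K, so ΔT = 23.00 K.
COP_Carnot = T_C/ΔT = 279.15/23.00 = 12.14.
η_II = COP_actual/COP_Carnot = 2.846/12.14 = 0.2345.

0.2345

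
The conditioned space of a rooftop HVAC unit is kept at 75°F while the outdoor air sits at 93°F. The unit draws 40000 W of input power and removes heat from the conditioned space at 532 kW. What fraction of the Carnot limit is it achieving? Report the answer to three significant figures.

0.448

Converting, Q̇_C = 532.0 kW = 532000 W, so COP_actual = Q̇_C/Ẇ = 532000/40000 = 13.30.
In absolute terms T_C = 297.04 K and T_H = 307.04 K, so ΔT = 10.00 K.
COP_Carnot = T_C/ΔT = 297.04/10.00 = 29.70.
η_II = COP_actual/COP_Carnot = 13.30/29.70 = 0.4478.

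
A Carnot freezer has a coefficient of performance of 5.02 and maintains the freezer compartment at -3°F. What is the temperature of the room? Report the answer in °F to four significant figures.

COP_R = T_C/(T_H − T_C) gives T_H − T_C = T_C/COP.
With T_C = 253.71 K, T_H = 253.71 × (1 + 1/5.02) = 304.24 K.
Converting, 304.24 K = 87.97°F.

87.97 °F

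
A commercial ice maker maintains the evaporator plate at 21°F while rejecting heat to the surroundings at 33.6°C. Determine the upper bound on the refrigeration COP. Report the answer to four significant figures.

6.725

In absolute terms T_C = 267.04 K and T_H = 306.75 K, so ΔT = 39.71 K.
For a reversible cycle, COP_Carnot = T_C/ΔT = 267.04/39.71 = 6.725.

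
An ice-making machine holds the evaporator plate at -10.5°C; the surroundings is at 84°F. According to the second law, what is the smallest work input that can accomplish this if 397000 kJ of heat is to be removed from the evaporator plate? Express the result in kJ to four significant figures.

In absolute terms T_C = 262.65 K and T_H = 302.04 K, so ΔT = 39.39 K.
The reversible limit is COP_R = T_C/ΔT = 6.668, so W_min = Q_C/COP = Q_C·ΔT/T_C.
W_min = 397000 × 39.39/262.65 = 59540 kJ.

59540 kJ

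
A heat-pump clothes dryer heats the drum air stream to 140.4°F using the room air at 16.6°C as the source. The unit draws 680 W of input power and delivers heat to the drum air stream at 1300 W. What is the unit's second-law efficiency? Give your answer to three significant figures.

COP_actual = Q̇_H/Ẇ = 1300/680.0 = 1.912.
In absolute terms T_C = 289.75 K and T_H = 333.37 K, so ΔT = 43.62 K.
COP_Carnot = T_H/ΔT = 333.37/43.62 = 7.642.
η_II = COP_actual/COP_Carnot = 1.912/7.642 = 0.2502.

0.250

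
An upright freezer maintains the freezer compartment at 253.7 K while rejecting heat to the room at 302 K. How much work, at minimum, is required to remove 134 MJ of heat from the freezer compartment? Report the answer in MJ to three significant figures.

The reservoir spacing is ΔT = 302 − 253.7 = 48.30 K.
The reversible limit is COP_R = T_C/ΔT = 5.253, so W_min = Q_C/COP = Q_C·ΔT/T_C.
W_min = 134.0 × 48.30/253.70 = 25.51 MJ.

25.5 MJ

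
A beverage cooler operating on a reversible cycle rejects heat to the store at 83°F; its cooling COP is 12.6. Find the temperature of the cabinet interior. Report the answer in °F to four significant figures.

For a Carnot refrigerator COP_R = T_C/(T_H − T_C), so T_C = COP·T_H/(1 + COP).
With T_H = 301.48 K, T_C = 12.6 × 301.48/13.60 = 279.32 K.
Converting, 279.32 K = 43.10°F.

43.10 °F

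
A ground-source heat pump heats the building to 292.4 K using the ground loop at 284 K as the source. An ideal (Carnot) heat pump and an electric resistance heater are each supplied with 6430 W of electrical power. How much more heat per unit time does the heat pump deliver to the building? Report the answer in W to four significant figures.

217400 W

The reservoir spacing is ΔT = 292.4 − 284 = 8.400 K.
COP_Carnot = T_H/ΔT = 292.40/8.400 = 34.81.
The heat pump delivers Q̇_H = COP × Ẇ = 223800 W; the resistance heater delivers Ẇ = 6430 W.
Extra = (COP − 1)·Ẇ = 217400 W.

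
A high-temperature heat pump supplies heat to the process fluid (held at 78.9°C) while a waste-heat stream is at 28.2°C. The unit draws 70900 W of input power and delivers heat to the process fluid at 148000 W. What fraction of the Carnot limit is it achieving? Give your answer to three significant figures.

0.301

COP_actual = Q̇_H/Ẇ = 148000/70900 = 2.087.
In absolute terms T_C = 301.35 K and T_H = 352.05 K, so ΔT = 50.70 K.
COP_Carnot = T_H/ΔT = 352.05/50.70 = 6.944.
η_II = COP_actual/COP_Carnot = 2.087/6.944 = 0.3006.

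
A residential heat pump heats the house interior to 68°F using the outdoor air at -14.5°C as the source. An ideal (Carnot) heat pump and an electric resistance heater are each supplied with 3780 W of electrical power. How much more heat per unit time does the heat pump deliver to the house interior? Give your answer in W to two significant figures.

28000 W

In absolute terms T_C = 258.65 K and T_H = 293.15 K, so ΔT = 34.50 K.
COP_Carnot = T_H/ΔT = 293.15/34.50 = 8.497.
The heat pump delivers Q̇_H = COP × Ẇ = 32120 W; the resistance heater delivers Ẇ = 3780 W.
Extra = (COP − 1)·Ẇ = 28340 W.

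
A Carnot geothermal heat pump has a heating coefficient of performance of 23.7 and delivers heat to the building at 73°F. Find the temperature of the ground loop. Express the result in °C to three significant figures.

10.3 °C

COP_HP = T_H/(T_H − T_C) gives T_H − T_C = T_H/COP.
With T_H = 295.93 K, T_C = 295.93 × (1 − 1/23.7) = 283.44 K.
Converting, 283.44 K = 10.29°C.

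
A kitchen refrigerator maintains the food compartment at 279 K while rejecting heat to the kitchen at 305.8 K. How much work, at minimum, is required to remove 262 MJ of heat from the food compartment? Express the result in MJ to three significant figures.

25.2 MJ

The reservoir spacing is ΔT = 305.8 − 279 = 26.80 K.
The reversible limit is COP_R = T_C/ΔT = 10.41, so W_min = Q_C/COP = Q_C·ΔT/T_C.
W_min = 262.0 × 26.80/279.00 = 25.17 MJ.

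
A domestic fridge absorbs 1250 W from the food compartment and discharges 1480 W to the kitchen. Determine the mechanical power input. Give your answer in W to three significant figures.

230 W

For a cyclic device the first law requires Q̇_H = Q̇_C + Ẇ.
Ẇ = Q̇_H − Q̇_C = 230.0 W.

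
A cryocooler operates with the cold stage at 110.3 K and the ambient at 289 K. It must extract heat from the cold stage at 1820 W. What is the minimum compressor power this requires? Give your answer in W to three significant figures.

The reservoir spacing is ΔT = 289 − 110.3 = 178.7 K.
COP_Carnot = T_C/ΔT = 110.30/178.7 = 0.6172.
Ẇ_min = Q̇/COP_Carnot = 1820/0.6172 = 2949 W.

2950 W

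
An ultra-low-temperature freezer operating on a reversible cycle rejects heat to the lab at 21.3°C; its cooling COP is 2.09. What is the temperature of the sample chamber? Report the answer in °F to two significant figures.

For a Carnot refrigerator COP_R = T_C/(T_H − T_C), so T_C = COP·T_H/(1 + COP).
With T_H = 294.45 K, T_C = 2.09 × 294.45/3.090 = 199.16 K.
Converting, 199.16 K = -101.18°F.

-100 °F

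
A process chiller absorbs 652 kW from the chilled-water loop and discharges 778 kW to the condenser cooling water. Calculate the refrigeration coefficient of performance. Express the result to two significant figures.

5.2

The first law gives Q̇_H = Q̇_C + Ẇ, so the three rates are Q̇_C = 652.0, Q̇_H = 778.0, Ẇ = 126.0 kW.
COP_R = Q̇_C/Ẇ = 652.0/126.0 = 5.175.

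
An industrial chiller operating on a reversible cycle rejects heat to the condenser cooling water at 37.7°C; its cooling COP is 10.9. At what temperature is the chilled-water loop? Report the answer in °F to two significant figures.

53 °F

For a Carnot refrigerator COP_R = T_C/(T_H − T_C), so T_C = COP·T_H/(1 + COP).
With T_H = 310.85 K, T_C = 10.9 × 310.85/11.90 = 284.73 K.
Converting, 284.73 K = 52.84°F.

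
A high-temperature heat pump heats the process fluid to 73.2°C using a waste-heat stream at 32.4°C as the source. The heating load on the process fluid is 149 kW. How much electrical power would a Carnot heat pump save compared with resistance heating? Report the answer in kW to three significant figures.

In absolute terms T_C = 305.55 K and T_H = 346.35 K, so ΔT = 40.80 K.
COP_Carnot = T_H/ΔT = 346.35/40.80 = 8.489.
Resistance heating needs Ẇ_res = Q̇_H = 149.0 kW; the reversible heat pump needs only Ẇ_hp = Q̇_H/COP = 17.55 kW.
Saving = 149.0 − 17.55 = 131.4 kW.

131 kW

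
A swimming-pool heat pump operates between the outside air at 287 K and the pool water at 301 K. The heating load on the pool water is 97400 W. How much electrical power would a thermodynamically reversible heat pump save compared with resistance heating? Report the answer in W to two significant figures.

93000 W

The reservoir spacing is ΔT = 301 − 287 = 14.00 K.
COP_Carnot = T_H/ΔT = 301.00/14.00 = 21.50.
Resistance heating needs Ẇ_res = Q̇_H = 97400 W; the reversible heat pump needs only Ẇ_hp = Q̇_H/COP = 4530 W.
Saving = 97400 − 4530 = 92870 W.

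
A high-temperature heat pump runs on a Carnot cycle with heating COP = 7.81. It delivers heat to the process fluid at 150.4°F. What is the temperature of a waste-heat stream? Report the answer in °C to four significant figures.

22.38 °C

COP_HP = T_H/(T_H − T_C) gives T_H − T_C = T_H/COP.
With T_H = 338.93 K, T_C = 338.93 × (1 − 1/7.81) = 295.53 K.
Converting, 295.53 K = 22.38°C.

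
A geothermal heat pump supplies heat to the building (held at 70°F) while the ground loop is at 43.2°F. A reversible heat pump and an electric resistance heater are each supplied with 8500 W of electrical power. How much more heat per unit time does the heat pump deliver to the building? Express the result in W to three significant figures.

In absolute terms T_C = 279.37 K and T_H = 294.26 K, so ΔT = 14.89 K.
COP_Carnot = T_H/ΔT = 294.26/14.89 = 19.76.
The heat pump delivers Q̇_H = COP × Ẇ = 168000 W; the resistance heater delivers Ẇ = 8500 W.
Extra = (COP − 1)·Ẇ = 159500 W.

159000 W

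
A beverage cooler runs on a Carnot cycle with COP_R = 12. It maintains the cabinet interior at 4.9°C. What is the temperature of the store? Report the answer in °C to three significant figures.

COP_R = T_C/(T_H − T_C) gives T_H − T_C = T_C/COP.
With T_C = 278.05 K, T_H = 278.05 × (1 + 1/12) = 301.22 K.
Converting, 301.22 K = 28.07°C.

28.1 °C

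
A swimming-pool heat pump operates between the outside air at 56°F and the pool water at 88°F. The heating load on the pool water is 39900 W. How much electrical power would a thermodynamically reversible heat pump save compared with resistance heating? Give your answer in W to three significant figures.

37600 W

In absolute terms T_C = 286.48 K and T_H = 304.26 K, so ΔT = 17.78 K.
COP_Carnot = T_H/ΔT = 304.26/17.78 = 17.11.
Resistance heating needs Ẇ_res = Q̇_H = 39900 W; the reversible heat pump needs only Ẇ_hp = Q̇_H/COP = 2331 W.
Saving = 39900 − 2331 = 37570 W.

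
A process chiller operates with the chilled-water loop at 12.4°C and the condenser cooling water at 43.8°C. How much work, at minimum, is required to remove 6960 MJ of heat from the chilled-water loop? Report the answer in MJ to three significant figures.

765 MJ

In absolute terms T_C = 285.55 K and T_H = 316.95 K, so ΔT = 31.40 K.
The reversible limit is COP_R = T_C/ΔT = 9.094, so W_min = Q_C/COP = Q_C·ΔT/T_C.
W_min = 6960 × 31.40/285.55 = 765.3 MJ.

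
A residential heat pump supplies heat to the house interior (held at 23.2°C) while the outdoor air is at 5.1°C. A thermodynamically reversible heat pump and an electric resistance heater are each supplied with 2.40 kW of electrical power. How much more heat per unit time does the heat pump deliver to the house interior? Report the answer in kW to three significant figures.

36.9 kW

In absolute terms T_C = 278.25 K and T_H = 296.35 K, so ΔT = 18.10 K.
COP_Carnot = T_H/ΔT = 296.35/18.10 = 16.37.
The heat pump delivers Q̇_H = COP × Ẇ = 39.30 kW; the resistance heater delivers Ẇ = 2.400 kW.
Extra = (COP − 1)·Ẇ = 36.90 kW.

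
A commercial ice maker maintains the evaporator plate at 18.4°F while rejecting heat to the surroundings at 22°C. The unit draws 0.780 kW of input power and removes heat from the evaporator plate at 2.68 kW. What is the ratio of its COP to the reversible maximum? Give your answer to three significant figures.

0.382

COP_actual = Q̇_C/Ẇ = 2.680/0.7800 = 3.436.
In absolute terms T_C = 265.59 K and T_H = 295.15 K, so ΔT = 29.56 K.
COP_Carnot = T_C/ΔT = 265.59/29.56 = 8.986.
η_II = COP_actual/COP_Carnot = 3.436/8.986 = 0.3823.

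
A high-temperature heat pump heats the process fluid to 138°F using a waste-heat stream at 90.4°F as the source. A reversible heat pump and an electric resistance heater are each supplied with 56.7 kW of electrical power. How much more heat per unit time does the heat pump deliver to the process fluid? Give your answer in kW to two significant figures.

660 kW

In absolute terms T_C = 305.59 K and T_H = 332.04 K, so ΔT = 26.44 K.
COP_Carnot = T_H/ΔT = 332.04/26.44 = 12.56.
The heat pump delivers Q̇_H = COP × Ẇ = 711.9 kW; the resistance heater delivers Ẇ = 56.70 kW.
Extra = (COP − 1)·Ẇ = 655.2 kW.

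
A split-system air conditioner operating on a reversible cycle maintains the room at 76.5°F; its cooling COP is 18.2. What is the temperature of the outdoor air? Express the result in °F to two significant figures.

110 °F

COP_R = T_C/(T_H − T_C) gives T_H − T_C = T_C/COP.
With T_C = 297.87 K, T_H = 297.87 × (1 + 1/18.2) = 314.24 K.
Converting, 314.24 K = 105.96°F.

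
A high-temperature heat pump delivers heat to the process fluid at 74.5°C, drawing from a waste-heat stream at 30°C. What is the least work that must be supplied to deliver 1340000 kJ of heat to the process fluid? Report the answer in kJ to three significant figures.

In absolute terms T_C = 303.15 K and T_H = 347.65 K, so ΔT = 44.50 K.
The reversible limit is COP_HP = T_H/ΔT = 7.812, so W_min = Q_H/COP = Q_H·ΔT/T_H.
W_min = 1340000 × 44.50/347.65 = 171500 kJ.

172000 kJ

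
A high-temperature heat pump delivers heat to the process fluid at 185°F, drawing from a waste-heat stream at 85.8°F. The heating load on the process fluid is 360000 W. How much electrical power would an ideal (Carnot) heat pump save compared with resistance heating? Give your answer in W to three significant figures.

In absolute terms T_C = 303.04 K and T_H = 358.15 K, so ΔT = 55.11 K.
COP_Carnot = T_H/ΔT = 358.15/55.11 = 6.499.
Resistance heating needs Ẇ_res = Q̇_H = 360000 W; the reversible heat pump needs only Ẇ_hp = Q̇_H/COP = 55400 W.
Saving = 360000 − 55400 = 304600 W.

305000 W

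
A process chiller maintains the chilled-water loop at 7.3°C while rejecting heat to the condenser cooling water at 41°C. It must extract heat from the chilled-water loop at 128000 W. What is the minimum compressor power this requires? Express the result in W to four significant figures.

In absolute terms T_C = 280.45 K and T_H = 314.15 K, so ΔT = 33.70 K.
COP_Carnot = T_C/ΔT = 280.45/33.70 = 8.322.
Ẇ_min = Q̇/COP_Carnot = 128000/8.322 = 15380 W.

15380 W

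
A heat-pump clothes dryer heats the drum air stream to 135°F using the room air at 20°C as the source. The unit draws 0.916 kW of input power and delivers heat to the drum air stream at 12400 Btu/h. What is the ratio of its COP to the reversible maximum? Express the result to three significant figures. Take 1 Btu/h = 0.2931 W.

Converting, Q̇_H = 12400 Btu/h = 3.634 kW, so COP_actual = Q̇_H/Ẇ = 3.634/0.9160 = 3.968.
In absolute terms T_C = 293.15 K and T_H = 330.37 K, so ΔT = 37.22 K.
COP_Carnot = T_H/ΔT = 330.37/37.22 = 8.876.
η_II = COP_actual/COP_Carnot = 3.968/8.876 = 0.4470.

0.447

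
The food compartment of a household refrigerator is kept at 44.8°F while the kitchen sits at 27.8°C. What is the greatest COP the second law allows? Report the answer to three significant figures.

In absolute terms T_C = 280.26 K and T_H = 300.95 K, so ΔT = 20.69 K.
For a reversible cycle, COP_Carnot = T_C/ΔT = 280.26/20.69 = 13.55.

13.5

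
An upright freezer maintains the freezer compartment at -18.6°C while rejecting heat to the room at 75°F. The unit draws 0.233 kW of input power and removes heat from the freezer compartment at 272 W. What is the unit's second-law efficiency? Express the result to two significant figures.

0.19

Converting, Q̇_C = 272.0 W = 0.2720 kW, so COP_actual = Q̇_C/Ẇ = 0.2720/0.2330 = 1.167.
In absolute terms T_C = 254.55 K and T_H = 297.04 K, so ΔT = 42.49 K.
COP_Carnot = T_C/ΔT = 254.55/42.49 = 5.991.
η_II = COP_actual/COP_Carnot = 1.167/5.991 = 0.1949.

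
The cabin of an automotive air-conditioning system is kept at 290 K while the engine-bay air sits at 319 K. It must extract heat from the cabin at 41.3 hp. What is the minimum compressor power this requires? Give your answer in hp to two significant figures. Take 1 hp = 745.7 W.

The reservoir spacing is ΔT = 319 − 290 = 29.00 K.
COP_Carnot = T_C/ΔT = 290.00/29.00 = 10.00.
Ẇ_min = Q̇/COP_Carnot = 41.30/10.00 = 4.130 hp.

4.1 hp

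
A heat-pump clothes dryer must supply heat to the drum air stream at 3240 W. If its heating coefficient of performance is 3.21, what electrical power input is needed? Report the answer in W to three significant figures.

Ẇ = Q̇_H/COP_HP = 3240/3.21 = 1009 W.

1010 W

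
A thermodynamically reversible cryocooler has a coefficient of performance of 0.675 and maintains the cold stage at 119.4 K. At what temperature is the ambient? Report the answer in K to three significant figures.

COP_R = T_C/(T_H − T_C) gives T_H − T_C = T_C/COP.
With T_C = 119.40 K, T_H = 119.40 × (1 + 1/0.675) = 296.29 K.

296 K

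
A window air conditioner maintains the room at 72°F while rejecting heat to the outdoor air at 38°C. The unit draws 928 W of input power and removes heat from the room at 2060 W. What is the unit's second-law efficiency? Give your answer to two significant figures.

COP_actual = Q̇_C/Ẇ = 2060/928.0 = 2.220.
In absolute terms T_C = 295.37 K and T_H = 311.15 K, so ΔT = 15.78 K.
COP_Carnot = T_C/ΔT = 295.37/15.78 = 18.72.
η_II = COP_actual/COP_Carnot = 2.220/18.72 = 0.1186.

0.12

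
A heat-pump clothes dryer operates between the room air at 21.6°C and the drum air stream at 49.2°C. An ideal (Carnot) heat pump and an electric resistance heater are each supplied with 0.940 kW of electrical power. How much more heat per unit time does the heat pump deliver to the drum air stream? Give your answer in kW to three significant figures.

10.0 kW

In absolute terms T_C = 294.75 K and T_H = 322.35 K, so ΔT = 27.60 K.
COP_Carnot = T_H/ΔT = 322.35/27.60 = 11.68.
The heat pump delivers Q̇_H = COP × Ẇ = 10.98 kW; the resistance heater delivers Ẇ = 0.9400 kW.
Extra = (COP − 1)·Ẇ = 10.04 kW.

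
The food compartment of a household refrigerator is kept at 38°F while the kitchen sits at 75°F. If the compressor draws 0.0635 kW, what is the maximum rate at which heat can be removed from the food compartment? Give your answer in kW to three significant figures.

In absolute terms T_C = 276.48 K and T_H = 297.04 K, so ΔT = 20.56 K.
COP_Carnot = T_C/ΔT = 276.48/20.56 = 13.45.
Q̇_max = COP_Carnot × Ẇ = 13.45 × 0.06350 kW = 0.8541 kW.

0.854 kW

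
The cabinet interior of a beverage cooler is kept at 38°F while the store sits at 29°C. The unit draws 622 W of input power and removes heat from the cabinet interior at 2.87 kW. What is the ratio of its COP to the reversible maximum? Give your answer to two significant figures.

0.43

Converting, Q̇_C = 2.870 kW = 2870 W, so COP_actual = Q̇_C/Ẇ = 2870/622.0 = 4.614.
In absolute terms T_C = 276.48 K and T_H = 302.15 K, so ΔT = 25.67 K.
COP_Carnot = T_C/ΔT = 276.48/25.67 = 10.77.
η_II = COP_actual/COP_Carnot = 4.614/10.77 = 0.4283.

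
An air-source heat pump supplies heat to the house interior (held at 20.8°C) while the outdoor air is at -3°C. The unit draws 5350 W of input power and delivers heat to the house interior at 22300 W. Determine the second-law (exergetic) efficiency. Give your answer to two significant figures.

0.34

COP_actual = Q̇_H/Ẇ = 22300/5350 = 4.168.
In absolute terms T_C = 270.15 K and T_H = 293.95 K, so ΔT = 23.80 K.
COP_Carnot = T_H/ΔT = 293.95/23.80 = 12.35.
η_II = COP_actual/COP_Carnot = 4.168/12.35 = 0.3375.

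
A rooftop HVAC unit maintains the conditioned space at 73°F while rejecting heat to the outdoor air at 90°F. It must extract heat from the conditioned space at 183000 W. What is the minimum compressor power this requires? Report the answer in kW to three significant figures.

In absolute terms T_C = 295.93 K and T_H = 305.37 K, so ΔT = 9.444 K.
COP_Carnot = T_C/ΔT = 295.93/9.444 = 31.33.
Ẇ_min = Q̇/COP_Carnot = 183000/31.33 = 5840 W = 5.840 kW.

5.84 kW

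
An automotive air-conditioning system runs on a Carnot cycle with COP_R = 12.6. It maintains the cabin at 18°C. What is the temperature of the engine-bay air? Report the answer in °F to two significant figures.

COP_R = T_C/(T_H − T_C) gives T_H − T_C = T_C/COP.
With T_C = 291.15 K, T_H = 291.15 × (1 + 1/12.6) = 314.26 K.
Converting, 314.26 K = 105.99°F.

110 °F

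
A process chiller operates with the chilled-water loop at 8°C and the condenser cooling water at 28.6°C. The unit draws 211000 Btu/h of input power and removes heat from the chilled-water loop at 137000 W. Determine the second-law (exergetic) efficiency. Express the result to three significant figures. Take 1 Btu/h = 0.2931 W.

Converting, Q̇_C = 137000 W = 467400 Btu/h, so COP_actual = Q̇_C/Ẇ = 467400/211000 = 2.215.
In absolute terms T_C = 281.15 K and T_H = 301.75 K, so ΔT = 20.60 K.
COP_Carnot = T_C/ΔT = 281.15/20.60 = 13.65.
η_II = COP_actual/COP_Carnot = 2.215/13.65 = 0.1623.

0.162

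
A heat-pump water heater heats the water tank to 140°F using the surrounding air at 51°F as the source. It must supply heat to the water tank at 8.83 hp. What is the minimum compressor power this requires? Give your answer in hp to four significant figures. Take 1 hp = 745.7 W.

In absolute terms T_C = 283.71 K and T_H = 333.15 K, so ΔT = 49.44 K.
COP_Carnot = T_H/ΔT = 333.15/49.44 = 6.738.
Ẇ_min = Q̇/COP_Carnot = 8.830/6.738 = 1.311 hp.

1.311 hp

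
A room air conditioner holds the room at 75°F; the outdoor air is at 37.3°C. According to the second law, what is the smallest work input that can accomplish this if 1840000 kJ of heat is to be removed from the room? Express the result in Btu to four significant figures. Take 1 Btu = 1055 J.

78740 Btu

In absolute terms T_C = 297.04 K and T_H = 310.45 K, so ΔT = 13.41 K.
The reversible limit is COP_R = T_C/ΔT = 22.15, so W_min = Q_C/COP = Q_C·ΔT/T_C.
W_min = 1840000 × 13.41/297.04 = 83070 kJ = 78740 Btu.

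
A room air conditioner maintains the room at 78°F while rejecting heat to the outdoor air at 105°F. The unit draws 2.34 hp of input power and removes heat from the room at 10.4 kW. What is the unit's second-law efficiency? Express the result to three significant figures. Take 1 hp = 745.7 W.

0.299

Converting, Q̇_C = 10.40 kW = 13.95 hp, so COP_actual = Q̇_C/Ẇ = 13.95/2.340 = 5.960.
In absolute terms T_C = 298.71 K and T_H = 313.71 K, so ΔT = 15.00 K.
COP_Carnot = T_C/ΔT = 298.71/15.00 = 19.91.
η_II = COP_actual/COP_Carnot = 5.960/19.91 = 0.2993.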